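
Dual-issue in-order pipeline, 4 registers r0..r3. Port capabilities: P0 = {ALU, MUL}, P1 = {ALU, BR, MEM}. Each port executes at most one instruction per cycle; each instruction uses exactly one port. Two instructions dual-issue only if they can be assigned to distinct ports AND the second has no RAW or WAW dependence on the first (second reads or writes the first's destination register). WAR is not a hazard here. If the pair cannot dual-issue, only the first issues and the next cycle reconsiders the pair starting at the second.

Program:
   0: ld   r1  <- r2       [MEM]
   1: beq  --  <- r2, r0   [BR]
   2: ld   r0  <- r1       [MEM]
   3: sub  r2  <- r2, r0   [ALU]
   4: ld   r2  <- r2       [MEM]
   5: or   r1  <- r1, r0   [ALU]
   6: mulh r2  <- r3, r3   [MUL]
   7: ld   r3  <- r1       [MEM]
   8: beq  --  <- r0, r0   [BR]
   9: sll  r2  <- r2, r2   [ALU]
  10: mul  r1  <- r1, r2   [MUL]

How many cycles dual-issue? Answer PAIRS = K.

t=0 i0:ld.MEM ; no-port MEM/BR
t=1 i1:beq.BR ; no-port BR/MEM
t=2 i2:ld.MEM ; RAW r0
t=3 i3:sub.ALU ; RAW+WAW r2
t=4 i4,i5:ld.MEM or.ALU ; 2-wide
t=5 i6,i7:mulh.MUL ld.MEM ; 2-wide
t=6 i8,i9:beq.BR sll.ALU ; 2-wide
t=7 i10:mul.MUL ; tail

PAIRS = 3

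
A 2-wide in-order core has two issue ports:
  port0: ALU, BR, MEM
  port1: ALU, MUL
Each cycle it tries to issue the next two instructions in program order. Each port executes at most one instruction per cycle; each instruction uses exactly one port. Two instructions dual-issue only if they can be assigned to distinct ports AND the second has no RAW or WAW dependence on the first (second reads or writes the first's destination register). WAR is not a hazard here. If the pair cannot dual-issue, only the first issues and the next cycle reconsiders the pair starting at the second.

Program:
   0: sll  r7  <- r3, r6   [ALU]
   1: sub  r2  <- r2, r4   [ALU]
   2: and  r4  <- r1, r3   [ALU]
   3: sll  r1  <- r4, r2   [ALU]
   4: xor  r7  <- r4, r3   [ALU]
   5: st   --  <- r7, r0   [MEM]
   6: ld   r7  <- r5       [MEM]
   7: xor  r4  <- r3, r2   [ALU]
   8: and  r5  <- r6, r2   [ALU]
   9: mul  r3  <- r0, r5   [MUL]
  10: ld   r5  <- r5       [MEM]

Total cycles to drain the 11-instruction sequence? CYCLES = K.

CYCLES = 7

  cy0 -> i0&i1 (sll sub) dual
  cy1 -> i2 (and) RAW r4
  cy2 -> i3&i4 (sll xor) dual
  cy3 -> i5 (st) no-port MEM/MEM
  cy4 -> i6&i7 (ld xor) dual
  cy5 -> i8 (and) RAW r5
  cy6 -> i9&i10 (mul ld) dual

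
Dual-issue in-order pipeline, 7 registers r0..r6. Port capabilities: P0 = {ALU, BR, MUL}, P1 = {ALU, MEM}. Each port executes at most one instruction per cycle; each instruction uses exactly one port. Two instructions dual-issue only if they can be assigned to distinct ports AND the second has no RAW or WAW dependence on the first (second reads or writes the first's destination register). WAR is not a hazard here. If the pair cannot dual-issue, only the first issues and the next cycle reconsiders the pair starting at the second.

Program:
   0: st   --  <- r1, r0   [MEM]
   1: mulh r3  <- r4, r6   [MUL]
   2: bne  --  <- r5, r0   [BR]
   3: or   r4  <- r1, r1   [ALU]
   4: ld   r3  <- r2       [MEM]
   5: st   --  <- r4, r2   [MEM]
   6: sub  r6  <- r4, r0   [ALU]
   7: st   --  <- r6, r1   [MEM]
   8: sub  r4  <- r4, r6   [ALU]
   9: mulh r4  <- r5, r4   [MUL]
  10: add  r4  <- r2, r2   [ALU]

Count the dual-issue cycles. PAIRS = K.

PAIRS = 4

  cy0 -> i0,i1 (st.MEM mulh.MUL) pair
  cy1 -> i2,i3 (bne.BR or.ALU) pair
  cy2 -> i4 (ld.MEM) no-port MEM/MEM
  cy3 -> i5,i6 (st.MEM sub.ALU) pair
  cy4 -> i7,i8 (st.MEM sub.ALU) pair
  cy5 -> i9 (mulh.MUL) WAW r4
  cy6 -> i10 (add.ALU) tail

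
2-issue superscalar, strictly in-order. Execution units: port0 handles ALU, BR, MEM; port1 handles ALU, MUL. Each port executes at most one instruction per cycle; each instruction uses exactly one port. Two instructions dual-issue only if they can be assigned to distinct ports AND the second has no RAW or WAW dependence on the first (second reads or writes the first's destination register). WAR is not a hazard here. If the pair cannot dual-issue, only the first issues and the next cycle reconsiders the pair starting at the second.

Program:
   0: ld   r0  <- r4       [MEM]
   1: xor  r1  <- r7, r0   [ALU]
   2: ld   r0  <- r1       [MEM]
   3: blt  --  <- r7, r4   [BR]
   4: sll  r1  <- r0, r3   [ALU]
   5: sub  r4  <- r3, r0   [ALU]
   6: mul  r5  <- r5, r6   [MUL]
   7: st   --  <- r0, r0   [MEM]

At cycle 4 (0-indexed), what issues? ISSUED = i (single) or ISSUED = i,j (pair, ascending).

ISSUED = 5,6

t=0 i0:ld ; RAW r0
t=1 i1:xor ; RAW r1
t=2 i2:ld ; no-port MEM/BR
t=3 i3,i4:blt+sll ; pair
t=4 i5,i6:sub+mul ; pair
t=5 i7:st ; tail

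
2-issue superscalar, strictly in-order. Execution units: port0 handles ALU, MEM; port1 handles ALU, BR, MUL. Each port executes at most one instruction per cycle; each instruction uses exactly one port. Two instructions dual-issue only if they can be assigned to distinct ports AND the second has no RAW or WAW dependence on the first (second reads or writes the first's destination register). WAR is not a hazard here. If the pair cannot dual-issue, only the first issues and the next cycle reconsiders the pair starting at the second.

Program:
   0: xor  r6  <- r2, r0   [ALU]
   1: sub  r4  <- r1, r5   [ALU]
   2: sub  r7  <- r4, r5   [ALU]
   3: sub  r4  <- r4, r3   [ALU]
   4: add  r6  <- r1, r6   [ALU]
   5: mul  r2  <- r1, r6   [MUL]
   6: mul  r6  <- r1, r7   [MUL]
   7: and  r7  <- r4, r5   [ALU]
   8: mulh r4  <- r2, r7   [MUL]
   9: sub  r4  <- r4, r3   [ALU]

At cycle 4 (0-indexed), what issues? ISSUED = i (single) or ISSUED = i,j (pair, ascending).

ISSUED = 6,7

0. xor;sub @i0/i1  | dual
1. sub;sub @i2/i3  | dual
2. add @i4  | RAW r6
3. mul @i5  | no-port MUL/MUL
4. mul;and @i6/i7  | dual
5. mulh @i8  | RAW+WAW r4
6. sub @i9  | tail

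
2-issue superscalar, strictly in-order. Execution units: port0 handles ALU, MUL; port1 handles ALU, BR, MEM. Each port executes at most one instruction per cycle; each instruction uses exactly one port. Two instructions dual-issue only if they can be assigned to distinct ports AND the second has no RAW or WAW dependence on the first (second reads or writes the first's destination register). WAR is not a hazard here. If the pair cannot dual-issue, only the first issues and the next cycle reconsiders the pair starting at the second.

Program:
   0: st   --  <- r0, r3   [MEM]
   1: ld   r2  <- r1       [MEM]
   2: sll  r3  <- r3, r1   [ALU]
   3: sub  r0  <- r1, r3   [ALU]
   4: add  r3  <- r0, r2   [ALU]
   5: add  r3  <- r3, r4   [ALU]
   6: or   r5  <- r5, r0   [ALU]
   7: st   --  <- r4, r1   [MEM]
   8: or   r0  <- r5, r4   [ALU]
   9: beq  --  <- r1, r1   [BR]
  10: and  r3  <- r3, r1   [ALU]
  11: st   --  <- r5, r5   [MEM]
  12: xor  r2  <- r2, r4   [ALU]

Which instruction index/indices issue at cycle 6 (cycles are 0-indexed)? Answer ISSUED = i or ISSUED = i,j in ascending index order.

[0] i0  st  -- no-port MEM/MEM
[1] i1&i2  ld+sll  -- dual
[2] i3  sub  -- RAW r0
[3] i4  add  -- RAW+WAW r3
[4] i5&i6  add+or  -- dual
[5] i7&i8  st+or  -- dual
[6] i9&i10  beq+and  -- dual
[7] i11&i12  st+xor  -- dual

ISSUED = 9,10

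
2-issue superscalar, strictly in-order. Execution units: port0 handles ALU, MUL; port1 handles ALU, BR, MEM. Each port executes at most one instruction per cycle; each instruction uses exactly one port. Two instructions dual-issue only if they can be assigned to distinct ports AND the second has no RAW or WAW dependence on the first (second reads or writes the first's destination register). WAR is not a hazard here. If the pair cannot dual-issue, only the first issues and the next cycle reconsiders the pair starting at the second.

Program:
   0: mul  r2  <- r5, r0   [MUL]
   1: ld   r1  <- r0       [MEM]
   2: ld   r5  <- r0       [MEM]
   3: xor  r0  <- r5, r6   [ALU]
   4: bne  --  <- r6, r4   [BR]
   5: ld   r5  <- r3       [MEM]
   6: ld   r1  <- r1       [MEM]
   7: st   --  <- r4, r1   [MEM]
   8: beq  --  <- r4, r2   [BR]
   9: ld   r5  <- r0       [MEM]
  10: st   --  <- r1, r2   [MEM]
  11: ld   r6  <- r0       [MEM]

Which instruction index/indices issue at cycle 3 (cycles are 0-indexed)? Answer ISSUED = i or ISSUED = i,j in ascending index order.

ISSUED = 5

t=0 i0&i1:mul/ld ; 2-wide
t=1 i2:ld ; RAW r5
t=2 i3&i4:xor/bne ; 2-wide
t=3 i5:ld ; no-port MEM/MEM
t=4 i6:ld ; no-port MEM/MEM
t=5 i7:st ; no-port MEM/BR
t=6 i8:beq ; no-port BR/MEM
t=7 i9:ld ; no-port MEM/MEM
t=8 i10:st ; no-port MEM/MEM
t=9 i11:ld ; tail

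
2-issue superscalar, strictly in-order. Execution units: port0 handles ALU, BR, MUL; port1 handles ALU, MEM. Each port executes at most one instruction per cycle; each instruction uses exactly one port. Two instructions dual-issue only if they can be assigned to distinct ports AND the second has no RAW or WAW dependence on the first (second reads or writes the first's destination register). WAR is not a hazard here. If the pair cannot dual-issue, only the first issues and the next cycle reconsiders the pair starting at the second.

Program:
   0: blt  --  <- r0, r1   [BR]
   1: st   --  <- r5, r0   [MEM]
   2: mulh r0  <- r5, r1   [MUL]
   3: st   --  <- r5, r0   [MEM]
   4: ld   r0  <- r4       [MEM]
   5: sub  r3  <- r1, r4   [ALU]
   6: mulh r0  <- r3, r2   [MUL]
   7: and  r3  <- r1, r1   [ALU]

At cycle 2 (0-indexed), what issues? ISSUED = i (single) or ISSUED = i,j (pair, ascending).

ISSUED = 3

c0: i0,i1 blt st  pair
c1: i2 mulh  RAW r0
c2: i3 st  no-port MEM/MEM
c3: i4,i5 ld sub  pair
c4: i6,i7 mulh and  pair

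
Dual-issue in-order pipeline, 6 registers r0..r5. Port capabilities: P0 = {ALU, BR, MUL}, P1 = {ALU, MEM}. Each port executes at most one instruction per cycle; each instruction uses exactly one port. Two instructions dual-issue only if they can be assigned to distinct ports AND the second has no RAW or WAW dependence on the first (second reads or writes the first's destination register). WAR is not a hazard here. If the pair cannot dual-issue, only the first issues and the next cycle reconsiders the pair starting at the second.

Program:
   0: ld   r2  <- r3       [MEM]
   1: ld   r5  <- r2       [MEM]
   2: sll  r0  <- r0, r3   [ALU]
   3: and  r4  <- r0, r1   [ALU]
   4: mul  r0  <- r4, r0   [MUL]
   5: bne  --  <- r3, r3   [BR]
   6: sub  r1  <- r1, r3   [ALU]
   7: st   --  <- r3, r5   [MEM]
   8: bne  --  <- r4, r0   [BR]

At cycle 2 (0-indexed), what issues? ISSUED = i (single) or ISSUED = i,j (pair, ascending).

t=0 i0:ld ; no-port MEM/MEM
t=1 i1+i2:ld sll ; dual
t=2 i3:and ; RAW r4
t=3 i4:mul ; no-port MUL/BR
t=4 i5+i6:bne sub ; dual
t=5 i7+i8:st bne ; dual

ISSUED = 3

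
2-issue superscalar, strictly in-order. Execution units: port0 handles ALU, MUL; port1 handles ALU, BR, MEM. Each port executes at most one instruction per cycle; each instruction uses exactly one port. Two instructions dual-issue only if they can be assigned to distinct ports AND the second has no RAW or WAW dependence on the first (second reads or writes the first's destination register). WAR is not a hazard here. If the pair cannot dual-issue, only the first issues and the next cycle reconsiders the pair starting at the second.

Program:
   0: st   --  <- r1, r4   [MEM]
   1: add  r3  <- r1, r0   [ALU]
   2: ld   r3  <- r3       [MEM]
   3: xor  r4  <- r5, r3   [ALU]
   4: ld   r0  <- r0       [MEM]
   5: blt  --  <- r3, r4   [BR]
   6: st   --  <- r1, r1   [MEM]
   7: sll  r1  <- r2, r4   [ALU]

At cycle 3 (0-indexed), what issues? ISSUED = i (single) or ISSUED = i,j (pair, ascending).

ISSUED = 5

t=0 i0,i1:st+add ; 2-wide
t=1 i2:ld ; RAW r3
t=2 i3,i4:xor+ld ; 2-wide
t=3 i5:blt ; no-port BR/MEM
t=4 i6,i7:st+sll ; 2-wide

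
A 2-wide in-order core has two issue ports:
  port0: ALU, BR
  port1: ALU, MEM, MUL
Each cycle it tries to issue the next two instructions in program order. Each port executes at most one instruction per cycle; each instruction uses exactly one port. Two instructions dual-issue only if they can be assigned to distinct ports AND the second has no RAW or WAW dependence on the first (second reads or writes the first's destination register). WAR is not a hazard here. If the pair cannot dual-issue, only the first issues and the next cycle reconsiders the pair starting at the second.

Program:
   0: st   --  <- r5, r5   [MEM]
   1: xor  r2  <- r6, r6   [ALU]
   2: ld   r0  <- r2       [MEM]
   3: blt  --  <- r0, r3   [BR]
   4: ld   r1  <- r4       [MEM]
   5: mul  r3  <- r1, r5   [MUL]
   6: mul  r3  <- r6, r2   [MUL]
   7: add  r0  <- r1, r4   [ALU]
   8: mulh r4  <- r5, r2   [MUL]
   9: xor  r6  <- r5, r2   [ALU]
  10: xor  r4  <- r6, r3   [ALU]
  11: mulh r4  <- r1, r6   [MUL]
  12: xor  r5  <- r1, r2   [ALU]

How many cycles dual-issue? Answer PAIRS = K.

PAIRS = 5

#0 head=0: st.MEM+xor.ALU i0&i1 2-wide
#1 head=2: ld.MEM i2 RAW r0
#2 head=3: blt.BR+ld.MEM i3&i4 2-wide
#3 head=5: mul.MUL i5 no-port MUL/MUL
#4 head=6: mul.MUL+add.ALU i6&i7 2-wide
#5 head=8: mulh.MUL+xor.ALU i8&i9 2-wide
#6 head=10: xor.ALU i10 WAW r4
#7 head=11: mulh.MUL+xor.ALU i11&i12 2-wide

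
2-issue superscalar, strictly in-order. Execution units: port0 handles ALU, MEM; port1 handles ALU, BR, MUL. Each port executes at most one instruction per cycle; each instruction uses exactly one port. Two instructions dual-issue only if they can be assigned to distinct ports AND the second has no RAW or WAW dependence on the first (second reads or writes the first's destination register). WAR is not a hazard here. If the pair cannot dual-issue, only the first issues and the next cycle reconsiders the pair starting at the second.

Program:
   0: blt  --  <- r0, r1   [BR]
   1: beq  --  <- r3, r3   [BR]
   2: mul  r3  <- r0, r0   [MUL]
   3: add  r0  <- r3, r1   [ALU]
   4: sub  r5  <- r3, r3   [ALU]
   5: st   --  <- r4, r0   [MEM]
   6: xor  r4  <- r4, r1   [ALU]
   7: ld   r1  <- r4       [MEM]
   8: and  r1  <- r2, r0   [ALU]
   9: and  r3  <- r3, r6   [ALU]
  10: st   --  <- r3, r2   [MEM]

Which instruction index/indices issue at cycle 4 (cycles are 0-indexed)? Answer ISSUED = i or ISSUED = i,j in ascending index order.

ISSUED = 5,6

  cy0 -> i0 (blt) no-port BR/BR
  cy1 -> i1 (beq) no-port BR/MUL
  cy2 -> i2 (mul) RAW r3
  cy3 -> i3+i4 (add+sub) pair
  cy4 -> i5+i6 (st+xor) pair
  cy5 -> i7 (ld) WAW r1
  cy6 -> i8+i9 (and+and) pair
  cy7 -> i10 (st) tail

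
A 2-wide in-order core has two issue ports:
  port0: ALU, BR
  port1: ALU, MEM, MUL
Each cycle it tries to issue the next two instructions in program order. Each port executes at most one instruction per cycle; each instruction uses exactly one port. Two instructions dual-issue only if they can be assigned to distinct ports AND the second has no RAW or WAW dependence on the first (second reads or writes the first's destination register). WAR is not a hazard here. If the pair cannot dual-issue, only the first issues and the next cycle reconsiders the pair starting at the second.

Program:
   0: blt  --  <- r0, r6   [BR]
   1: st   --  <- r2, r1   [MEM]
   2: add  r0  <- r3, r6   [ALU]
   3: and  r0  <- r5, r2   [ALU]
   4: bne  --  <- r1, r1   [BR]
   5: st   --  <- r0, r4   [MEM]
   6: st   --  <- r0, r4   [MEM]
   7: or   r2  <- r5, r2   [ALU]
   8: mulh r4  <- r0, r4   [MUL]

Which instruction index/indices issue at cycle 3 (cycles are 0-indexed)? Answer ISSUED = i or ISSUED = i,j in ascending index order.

#0 head=0: blt.BR;st.MEM i0/i1 2-wide
#1 head=2: add.ALU i2 WAW r0
#2 head=3: and.ALU;bne.BR i3/i4 2-wide
#3 head=5: st.MEM i5 no-port MEM/MEM
#4 head=6: st.MEM;or.ALU i6/i7 2-wide
#5 head=8: mulh.MUL i8 tail

ISSUED = 5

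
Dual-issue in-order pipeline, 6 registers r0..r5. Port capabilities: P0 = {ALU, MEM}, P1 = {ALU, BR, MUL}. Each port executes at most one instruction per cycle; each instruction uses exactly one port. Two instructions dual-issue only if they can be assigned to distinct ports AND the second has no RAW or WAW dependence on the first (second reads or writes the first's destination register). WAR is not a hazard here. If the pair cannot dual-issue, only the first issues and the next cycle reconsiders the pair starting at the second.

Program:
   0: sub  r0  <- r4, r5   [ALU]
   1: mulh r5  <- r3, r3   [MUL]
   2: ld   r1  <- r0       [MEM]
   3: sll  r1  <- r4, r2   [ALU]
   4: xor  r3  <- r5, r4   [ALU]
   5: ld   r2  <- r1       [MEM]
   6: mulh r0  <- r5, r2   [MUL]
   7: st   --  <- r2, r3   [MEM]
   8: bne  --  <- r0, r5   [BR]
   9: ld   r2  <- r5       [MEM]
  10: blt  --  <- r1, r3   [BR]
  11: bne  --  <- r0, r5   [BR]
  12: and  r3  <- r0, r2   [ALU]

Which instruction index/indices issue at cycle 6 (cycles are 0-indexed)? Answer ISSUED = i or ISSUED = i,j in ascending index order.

0. sub.ALU mulh.MUL @i0,i1  | dual
1. ld.MEM @i2  | WAW r1
2. sll.ALU xor.ALU @i3,i4  | dual
3. ld.MEM @i5  | RAW r2
4. mulh.MUL st.MEM @i6,i7  | dual
5. bne.BR ld.MEM @i8,i9  | dual
6. blt.BR @i10  | no-port BR/BR
7. bne.BR and.ALU @i11,i12  | dual

ISSUED = 10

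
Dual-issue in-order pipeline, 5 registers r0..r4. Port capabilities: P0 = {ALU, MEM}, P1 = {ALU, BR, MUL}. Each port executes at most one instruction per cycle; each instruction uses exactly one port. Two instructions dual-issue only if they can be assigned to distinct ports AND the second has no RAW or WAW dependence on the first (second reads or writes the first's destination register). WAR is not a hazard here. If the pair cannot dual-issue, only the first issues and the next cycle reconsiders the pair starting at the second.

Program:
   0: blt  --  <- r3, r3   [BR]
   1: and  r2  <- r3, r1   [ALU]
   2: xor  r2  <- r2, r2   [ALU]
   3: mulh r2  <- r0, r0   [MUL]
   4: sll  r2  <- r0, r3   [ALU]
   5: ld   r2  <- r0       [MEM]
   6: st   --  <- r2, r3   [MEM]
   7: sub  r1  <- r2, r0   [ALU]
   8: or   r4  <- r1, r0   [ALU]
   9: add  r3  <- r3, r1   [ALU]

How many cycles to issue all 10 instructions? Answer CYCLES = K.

CYCLES = 7

t=0 i0+i1:blt.BR/and.ALU ; pair
t=1 i2:xor.ALU ; WAW r2
t=2 i3:mulh.MUL ; WAW r2
t=3 i4:sll.ALU ; WAW r2
t=4 i5:ld.MEM ; no-port MEM/MEM
t=5 i6+i7:st.MEM/sub.ALU ; pair
t=6 i8+i9:or.ALU/add.ALU ; pair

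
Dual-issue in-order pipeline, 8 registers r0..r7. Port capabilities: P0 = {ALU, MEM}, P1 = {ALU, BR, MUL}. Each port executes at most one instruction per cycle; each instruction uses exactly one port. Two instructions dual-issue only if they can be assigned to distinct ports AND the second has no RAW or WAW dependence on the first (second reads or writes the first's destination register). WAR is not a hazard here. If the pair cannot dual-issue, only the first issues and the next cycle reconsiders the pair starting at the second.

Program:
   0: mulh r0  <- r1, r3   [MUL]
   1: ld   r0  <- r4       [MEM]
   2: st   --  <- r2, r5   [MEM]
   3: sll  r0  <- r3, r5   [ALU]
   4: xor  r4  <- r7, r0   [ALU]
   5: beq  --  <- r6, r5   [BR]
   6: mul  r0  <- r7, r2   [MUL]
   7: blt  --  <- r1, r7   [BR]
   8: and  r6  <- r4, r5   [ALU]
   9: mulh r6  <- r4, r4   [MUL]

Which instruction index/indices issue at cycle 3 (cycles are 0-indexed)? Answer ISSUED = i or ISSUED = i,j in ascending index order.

ISSUED = 4,5

0. mulh @i0  | WAW r0
1. ld @i1  | no-port MEM/MEM
2. st;sll @i2/i3  | dual
3. xor;beq @i4/i5  | dual
4. mul @i6  | no-port MUL/BR
5. blt;and @i7/i8  | dual
6. mulh @i9  | tail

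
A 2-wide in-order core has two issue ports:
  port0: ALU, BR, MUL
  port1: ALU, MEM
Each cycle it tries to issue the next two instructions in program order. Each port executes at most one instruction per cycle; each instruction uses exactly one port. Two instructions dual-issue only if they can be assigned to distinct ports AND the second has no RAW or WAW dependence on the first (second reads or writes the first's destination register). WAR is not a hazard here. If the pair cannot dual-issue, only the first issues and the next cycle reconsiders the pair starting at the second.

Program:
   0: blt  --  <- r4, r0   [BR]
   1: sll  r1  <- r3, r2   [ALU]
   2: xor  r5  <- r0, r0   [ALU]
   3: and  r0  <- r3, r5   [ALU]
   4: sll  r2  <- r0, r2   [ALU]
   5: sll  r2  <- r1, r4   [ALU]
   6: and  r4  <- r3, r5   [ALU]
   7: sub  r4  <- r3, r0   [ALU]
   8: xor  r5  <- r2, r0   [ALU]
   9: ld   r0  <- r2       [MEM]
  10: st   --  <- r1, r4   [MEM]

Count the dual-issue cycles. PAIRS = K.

0. blt sll @i0/i1  | 2-wide
1. xor @i2  | RAW r5
2. and @i3  | RAW r0
3. sll @i4  | WAW r2
4. sll and @i5/i6  | 2-wide
5. sub xor @i7/i8  | 2-wide
6. ld @i9  | no-port MEM/MEM
7. st @i10  | tail

PAIRS = 3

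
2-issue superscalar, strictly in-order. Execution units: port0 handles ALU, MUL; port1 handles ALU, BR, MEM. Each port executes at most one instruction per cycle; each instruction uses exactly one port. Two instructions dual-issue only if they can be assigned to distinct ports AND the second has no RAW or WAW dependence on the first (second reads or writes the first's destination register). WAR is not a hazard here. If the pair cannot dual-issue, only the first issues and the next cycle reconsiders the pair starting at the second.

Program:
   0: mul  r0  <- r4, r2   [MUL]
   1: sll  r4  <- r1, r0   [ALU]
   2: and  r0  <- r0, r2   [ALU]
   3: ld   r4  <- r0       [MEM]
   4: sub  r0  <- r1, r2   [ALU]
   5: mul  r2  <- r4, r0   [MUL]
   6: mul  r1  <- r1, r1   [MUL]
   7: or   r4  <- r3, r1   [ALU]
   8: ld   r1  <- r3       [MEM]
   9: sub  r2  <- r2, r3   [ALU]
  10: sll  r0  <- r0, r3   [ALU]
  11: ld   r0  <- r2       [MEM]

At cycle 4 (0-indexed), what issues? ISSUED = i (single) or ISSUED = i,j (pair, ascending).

ISSUED = 6

#0 head=0: mul.MUL i0 RAW r0
#1 head=1: sll.ALU/and.ALU i1,i2 pair
#2 head=3: ld.MEM/sub.ALU i3,i4 pair
#3 head=5: mul.MUL i5 no-port MUL/MUL
#4 head=6: mul.MUL i6 RAW r1
#5 head=7: or.ALU/ld.MEM i7,i8 pair
#6 head=9: sub.ALU/sll.ALU i9,i10 pair
#7 head=11: ld.MEM i11 tail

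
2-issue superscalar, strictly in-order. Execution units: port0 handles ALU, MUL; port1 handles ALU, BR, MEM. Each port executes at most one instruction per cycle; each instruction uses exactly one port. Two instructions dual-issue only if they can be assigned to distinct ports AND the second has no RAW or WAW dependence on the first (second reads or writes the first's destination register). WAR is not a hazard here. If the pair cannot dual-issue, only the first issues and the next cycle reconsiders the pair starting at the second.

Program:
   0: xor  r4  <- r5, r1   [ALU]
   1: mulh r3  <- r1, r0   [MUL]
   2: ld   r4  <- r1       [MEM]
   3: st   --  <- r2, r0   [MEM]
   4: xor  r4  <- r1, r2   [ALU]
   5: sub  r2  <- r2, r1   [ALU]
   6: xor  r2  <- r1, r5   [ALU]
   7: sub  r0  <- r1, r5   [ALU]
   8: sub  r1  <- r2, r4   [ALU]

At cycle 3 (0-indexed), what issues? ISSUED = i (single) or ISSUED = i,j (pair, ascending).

ISSUED = 5

c0: i0+i1 xor.ALU;mulh.MUL  pair
c1: i2 ld.MEM  no-port MEM/MEM
c2: i3+i4 st.MEM;xor.ALU  pair
c3: i5 sub.ALU  WAW r2
c4: i6+i7 xor.ALU;sub.ALU  pair
c5: i8 sub.ALU  tail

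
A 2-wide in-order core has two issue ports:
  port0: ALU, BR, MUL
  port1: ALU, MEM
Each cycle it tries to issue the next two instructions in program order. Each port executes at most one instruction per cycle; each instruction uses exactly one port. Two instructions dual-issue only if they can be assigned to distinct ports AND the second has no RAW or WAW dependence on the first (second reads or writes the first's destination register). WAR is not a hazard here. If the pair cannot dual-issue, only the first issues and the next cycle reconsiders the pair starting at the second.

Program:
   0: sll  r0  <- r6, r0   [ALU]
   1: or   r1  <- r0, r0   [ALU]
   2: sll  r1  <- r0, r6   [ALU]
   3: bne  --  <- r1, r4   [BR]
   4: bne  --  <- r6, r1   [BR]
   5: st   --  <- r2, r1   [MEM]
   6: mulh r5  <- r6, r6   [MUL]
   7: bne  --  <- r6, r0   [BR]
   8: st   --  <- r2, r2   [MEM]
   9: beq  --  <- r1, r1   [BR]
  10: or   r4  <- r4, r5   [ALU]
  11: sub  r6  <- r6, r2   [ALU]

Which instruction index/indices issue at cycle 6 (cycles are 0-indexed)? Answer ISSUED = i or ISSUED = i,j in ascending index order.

  cy0 -> i0 (sll.ALU) RAW r0
  cy1 -> i1 (or.ALU) WAW r1
  cy2 -> i2 (sll.ALU) RAW r1
  cy3 -> i3 (bne.BR) no-port BR/BR
  cy4 -> i4,i5 (bne.BR+st.MEM) dual
  cy5 -> i6 (mulh.MUL) no-port MUL/BR
  cy6 -> i7,i8 (bne.BR+st.MEM) dual
  cy7 -> i9,i10 (beq.BR+or.ALU) dual
  cy8 -> i11 (sub.ALU) tail

ISSUED = 7,8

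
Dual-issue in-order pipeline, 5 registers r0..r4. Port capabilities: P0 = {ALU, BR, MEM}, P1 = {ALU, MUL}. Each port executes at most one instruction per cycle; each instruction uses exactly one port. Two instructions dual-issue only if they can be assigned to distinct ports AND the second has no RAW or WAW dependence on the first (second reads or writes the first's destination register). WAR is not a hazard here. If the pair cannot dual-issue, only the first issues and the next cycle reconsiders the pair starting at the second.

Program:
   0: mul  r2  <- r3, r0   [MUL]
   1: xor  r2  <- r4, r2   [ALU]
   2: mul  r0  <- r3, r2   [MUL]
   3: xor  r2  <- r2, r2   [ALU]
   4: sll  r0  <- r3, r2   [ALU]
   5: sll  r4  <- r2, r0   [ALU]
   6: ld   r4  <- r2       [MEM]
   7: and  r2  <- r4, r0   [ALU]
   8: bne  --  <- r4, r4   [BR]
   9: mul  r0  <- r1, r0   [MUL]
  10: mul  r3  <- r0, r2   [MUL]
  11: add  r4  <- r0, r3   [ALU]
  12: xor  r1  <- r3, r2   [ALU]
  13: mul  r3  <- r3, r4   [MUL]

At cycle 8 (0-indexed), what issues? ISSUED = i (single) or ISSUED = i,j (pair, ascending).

0. mul.MUL @i0  | RAW+WAW r2
1. xor.ALU @i1  | RAW r2
2. mul.MUL/xor.ALU @i2/i3  | pair
3. sll.ALU @i4  | RAW r0
4. sll.ALU @i5  | WAW r4
5. ld.MEM @i6  | RAW r4
6. and.ALU/bne.BR @i7/i8  | pair
7. mul.MUL @i9  | no-port MUL/MUL
8. mul.MUL @i10  | RAW r3
9. add.ALU/xor.ALU @i11/i12  | pair
10. mul.MUL @i13  | tail

ISSUED = 10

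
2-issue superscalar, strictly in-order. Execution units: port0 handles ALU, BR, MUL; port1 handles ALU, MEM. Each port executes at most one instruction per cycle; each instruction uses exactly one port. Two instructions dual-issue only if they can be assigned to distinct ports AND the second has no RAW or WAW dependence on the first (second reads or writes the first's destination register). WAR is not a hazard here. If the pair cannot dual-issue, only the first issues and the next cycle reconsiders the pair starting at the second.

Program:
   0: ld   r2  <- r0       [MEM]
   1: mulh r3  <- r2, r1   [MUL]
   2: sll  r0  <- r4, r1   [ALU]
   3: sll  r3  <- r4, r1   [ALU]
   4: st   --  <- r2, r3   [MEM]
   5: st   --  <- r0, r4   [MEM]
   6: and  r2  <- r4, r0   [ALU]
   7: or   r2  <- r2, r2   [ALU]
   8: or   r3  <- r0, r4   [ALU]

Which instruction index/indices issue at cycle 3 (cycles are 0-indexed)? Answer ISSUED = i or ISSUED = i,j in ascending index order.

c0: i0 ld.MEM  RAW r2
c1: i1+i2 mulh.MUL+sll.ALU  pair
c2: i3 sll.ALU  RAW r3
c3: i4 st.MEM  no-port MEM/MEM
c4: i5+i6 st.MEM+and.ALU  pair
c5: i7+i8 or.ALU+or.ALU  pair

ISSUED = 4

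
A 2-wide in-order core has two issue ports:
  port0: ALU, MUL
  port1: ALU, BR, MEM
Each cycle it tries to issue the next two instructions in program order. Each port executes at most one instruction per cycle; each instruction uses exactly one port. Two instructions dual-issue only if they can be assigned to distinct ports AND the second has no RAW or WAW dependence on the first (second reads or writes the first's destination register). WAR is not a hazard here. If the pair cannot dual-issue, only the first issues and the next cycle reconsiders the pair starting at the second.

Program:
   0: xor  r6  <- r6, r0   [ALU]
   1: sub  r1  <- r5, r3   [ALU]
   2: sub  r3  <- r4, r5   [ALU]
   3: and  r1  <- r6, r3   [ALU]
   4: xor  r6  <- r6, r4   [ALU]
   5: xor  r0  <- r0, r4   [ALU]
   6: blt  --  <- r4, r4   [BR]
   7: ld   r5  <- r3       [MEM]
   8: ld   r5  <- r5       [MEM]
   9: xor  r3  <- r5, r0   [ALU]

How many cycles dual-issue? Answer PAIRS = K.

#0 head=0: xor sub i0&i1 dual
#1 head=2: sub i2 RAW r3
#2 head=3: and xor i3&i4 dual
#3 head=5: xor blt i5&i6 dual
#4 head=7: ld i7 no-port MEM/MEM
#5 head=8: ld i8 RAW r5
#6 head=9: xor i9 tail

PAIRS = 3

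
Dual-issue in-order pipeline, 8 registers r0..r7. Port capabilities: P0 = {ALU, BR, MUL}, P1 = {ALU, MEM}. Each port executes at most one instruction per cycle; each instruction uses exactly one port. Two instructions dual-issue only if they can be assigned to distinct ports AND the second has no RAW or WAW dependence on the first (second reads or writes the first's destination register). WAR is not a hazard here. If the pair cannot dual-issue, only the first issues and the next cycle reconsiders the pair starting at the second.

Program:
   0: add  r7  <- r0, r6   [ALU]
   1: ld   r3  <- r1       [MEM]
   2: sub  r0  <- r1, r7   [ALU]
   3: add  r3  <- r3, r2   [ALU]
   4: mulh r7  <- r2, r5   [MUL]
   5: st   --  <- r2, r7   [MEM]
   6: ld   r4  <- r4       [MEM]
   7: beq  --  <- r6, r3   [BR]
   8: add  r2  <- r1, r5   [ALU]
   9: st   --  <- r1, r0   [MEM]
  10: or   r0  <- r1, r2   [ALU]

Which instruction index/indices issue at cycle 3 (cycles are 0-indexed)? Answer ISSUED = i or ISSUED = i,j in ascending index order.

ISSUED = 5

c0: i0/i1 add;ld  pair
c1: i2/i3 sub;add  pair
c2: i4 mulh  RAW r7
c3: i5 st  no-port MEM/MEM
c4: i6/i7 ld;beq  pair
c5: i8/i9 add;st  pair
c6: i10 or  tail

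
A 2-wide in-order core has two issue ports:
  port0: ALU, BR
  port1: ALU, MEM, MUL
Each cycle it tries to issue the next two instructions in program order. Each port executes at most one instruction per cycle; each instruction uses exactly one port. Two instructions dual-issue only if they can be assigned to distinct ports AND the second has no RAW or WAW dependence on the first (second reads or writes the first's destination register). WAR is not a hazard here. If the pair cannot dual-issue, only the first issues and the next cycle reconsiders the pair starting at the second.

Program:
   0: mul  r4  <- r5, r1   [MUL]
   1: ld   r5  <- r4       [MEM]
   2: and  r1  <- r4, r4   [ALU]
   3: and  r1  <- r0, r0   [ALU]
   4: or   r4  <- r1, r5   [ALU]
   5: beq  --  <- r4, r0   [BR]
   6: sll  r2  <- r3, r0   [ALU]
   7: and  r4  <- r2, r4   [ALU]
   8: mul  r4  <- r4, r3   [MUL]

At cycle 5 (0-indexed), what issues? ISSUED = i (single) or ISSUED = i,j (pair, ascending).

#0 head=0: mul.MUL i0 no-port MUL/MEM
#1 head=1: ld.MEM/and.ALU i1+i2 2-wide
#2 head=3: and.ALU i3 RAW r1
#3 head=4: or.ALU i4 RAW r4
#4 head=5: beq.BR/sll.ALU i5+i6 2-wide
#5 head=7: and.ALU i7 RAW+WAW r4
#6 head=8: mul.MUL i8 tail

ISSUED = 7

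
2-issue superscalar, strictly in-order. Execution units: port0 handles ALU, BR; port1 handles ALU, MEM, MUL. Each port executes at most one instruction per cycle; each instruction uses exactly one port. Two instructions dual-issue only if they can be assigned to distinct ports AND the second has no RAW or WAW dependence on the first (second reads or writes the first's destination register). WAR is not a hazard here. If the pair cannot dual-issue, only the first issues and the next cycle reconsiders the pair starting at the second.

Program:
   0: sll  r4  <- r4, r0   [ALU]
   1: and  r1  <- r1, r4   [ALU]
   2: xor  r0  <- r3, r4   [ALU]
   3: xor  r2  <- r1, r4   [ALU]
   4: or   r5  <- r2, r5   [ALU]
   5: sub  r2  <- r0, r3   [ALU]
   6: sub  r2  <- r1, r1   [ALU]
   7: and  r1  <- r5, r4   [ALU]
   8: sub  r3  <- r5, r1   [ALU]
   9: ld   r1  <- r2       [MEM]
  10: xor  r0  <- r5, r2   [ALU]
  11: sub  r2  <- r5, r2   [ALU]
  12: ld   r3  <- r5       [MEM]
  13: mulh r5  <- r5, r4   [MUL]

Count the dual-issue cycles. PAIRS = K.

PAIRS = 5

c0: i0 sll  RAW r4
c1: i1/i2 and/xor  pair
c2: i3 xor  RAW r2
c3: i4/i5 or/sub  pair
c4: i6/i7 sub/and  pair
c5: i8/i9 sub/ld  pair
c6: i10/i11 xor/sub  pair
c7: i12 ld  no-port MEM/MUL
c8: i13 mulh  tail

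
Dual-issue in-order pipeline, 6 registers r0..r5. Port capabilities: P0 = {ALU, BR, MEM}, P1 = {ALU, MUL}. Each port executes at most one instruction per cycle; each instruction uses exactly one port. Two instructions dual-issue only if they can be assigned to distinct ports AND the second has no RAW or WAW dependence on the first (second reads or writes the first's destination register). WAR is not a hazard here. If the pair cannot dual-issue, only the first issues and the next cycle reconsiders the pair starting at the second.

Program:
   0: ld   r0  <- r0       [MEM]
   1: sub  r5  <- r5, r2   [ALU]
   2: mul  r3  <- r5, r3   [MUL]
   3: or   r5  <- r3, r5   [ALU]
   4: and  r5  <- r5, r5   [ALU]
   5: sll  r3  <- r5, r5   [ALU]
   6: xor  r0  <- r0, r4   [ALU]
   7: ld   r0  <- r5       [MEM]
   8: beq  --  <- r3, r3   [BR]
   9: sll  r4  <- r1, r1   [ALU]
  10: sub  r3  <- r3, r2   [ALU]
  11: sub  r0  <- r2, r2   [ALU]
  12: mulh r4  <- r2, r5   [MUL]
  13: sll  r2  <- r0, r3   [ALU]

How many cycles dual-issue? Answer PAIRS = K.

PAIRS = 5

c0: i0,i1 ld/sub  dual
c1: i2 mul  RAW r3
c2: i3 or  RAW+WAW r5
c3: i4 and  RAW r5
c4: i5,i6 sll/xor  dual
c5: i7 ld  no-port MEM/BR
c6: i8,i9 beq/sll  dual
c7: i10,i11 sub/sub  dual
c8: i12,i13 mulh/sll  dual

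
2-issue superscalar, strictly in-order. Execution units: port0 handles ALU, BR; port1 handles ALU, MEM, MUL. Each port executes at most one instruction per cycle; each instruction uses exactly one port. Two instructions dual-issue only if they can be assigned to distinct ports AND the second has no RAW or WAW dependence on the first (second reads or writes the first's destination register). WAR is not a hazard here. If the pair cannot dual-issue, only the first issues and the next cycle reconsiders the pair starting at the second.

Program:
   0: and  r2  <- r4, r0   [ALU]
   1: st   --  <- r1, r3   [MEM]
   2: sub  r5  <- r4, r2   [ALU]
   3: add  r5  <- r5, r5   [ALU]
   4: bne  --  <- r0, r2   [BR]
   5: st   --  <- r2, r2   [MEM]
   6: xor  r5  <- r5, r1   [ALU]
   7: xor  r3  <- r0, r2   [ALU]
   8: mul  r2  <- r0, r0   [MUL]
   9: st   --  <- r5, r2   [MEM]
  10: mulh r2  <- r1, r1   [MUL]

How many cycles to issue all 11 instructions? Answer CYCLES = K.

[0] i0/i1  and.ALU;st.MEM  -- pair
[1] i2  sub.ALU  -- RAW+WAW r5
[2] i3/i4  add.ALU;bne.BR  -- pair
[3] i5/i6  st.MEM;xor.ALU  -- pair
[4] i7/i8  xor.ALU;mul.MUL  -- pair
[5] i9  st.MEM  -- no-port MEM/MUL
[6] i10  mulh.MUL  -- tail

CYCLES = 7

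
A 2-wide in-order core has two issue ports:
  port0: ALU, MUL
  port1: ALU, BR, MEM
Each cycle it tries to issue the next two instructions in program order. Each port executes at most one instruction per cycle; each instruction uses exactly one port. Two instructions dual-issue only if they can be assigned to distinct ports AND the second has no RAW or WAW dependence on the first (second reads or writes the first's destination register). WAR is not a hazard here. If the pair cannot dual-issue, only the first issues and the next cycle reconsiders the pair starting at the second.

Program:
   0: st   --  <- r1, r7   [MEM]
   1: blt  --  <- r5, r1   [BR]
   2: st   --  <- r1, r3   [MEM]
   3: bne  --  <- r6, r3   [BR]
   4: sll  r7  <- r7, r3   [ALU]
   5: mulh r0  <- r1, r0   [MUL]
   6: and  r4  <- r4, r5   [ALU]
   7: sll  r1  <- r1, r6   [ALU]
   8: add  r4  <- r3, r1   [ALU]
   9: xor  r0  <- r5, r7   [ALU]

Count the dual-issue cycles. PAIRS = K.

PAIRS = 3

#0 head=0: st.MEM i0 no-port MEM/BR
#1 head=1: blt.BR i1 no-port BR/MEM
#2 head=2: st.MEM i2 no-port MEM/BR
#3 head=3: bne.BR;sll.ALU i3+i4 2-wide
#4 head=5: mulh.MUL;and.ALU i5+i6 2-wide
#5 head=7: sll.ALU i7 RAW r1
#6 head=8: add.ALU;xor.ALU i8+i9 2-wide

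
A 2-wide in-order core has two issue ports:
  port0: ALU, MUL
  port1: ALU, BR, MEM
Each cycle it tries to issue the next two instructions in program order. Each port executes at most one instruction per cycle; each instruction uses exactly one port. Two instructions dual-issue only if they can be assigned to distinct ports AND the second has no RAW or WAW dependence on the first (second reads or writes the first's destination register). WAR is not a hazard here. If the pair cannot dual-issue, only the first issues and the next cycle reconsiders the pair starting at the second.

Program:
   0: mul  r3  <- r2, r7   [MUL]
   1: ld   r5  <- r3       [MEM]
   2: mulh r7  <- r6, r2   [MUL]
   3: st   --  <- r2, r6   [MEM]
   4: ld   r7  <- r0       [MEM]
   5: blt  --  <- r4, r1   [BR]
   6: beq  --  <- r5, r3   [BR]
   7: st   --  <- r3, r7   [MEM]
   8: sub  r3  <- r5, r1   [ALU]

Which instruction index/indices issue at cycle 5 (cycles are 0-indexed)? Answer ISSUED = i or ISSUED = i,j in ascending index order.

  cy0 -> i0 (mul.MUL) RAW r3
  cy1 -> i1,i2 (ld.MEM;mulh.MUL) dual
  cy2 -> i3 (st.MEM) no-port MEM/MEM
  cy3 -> i4 (ld.MEM) no-port MEM/BR
  cy4 -> i5 (blt.BR) no-port BR/BR
  cy5 -> i6 (beq.BR) no-port BR/MEM
  cy6 -> i7,i8 (st.MEM;sub.ALU) dual

ISSUED = 6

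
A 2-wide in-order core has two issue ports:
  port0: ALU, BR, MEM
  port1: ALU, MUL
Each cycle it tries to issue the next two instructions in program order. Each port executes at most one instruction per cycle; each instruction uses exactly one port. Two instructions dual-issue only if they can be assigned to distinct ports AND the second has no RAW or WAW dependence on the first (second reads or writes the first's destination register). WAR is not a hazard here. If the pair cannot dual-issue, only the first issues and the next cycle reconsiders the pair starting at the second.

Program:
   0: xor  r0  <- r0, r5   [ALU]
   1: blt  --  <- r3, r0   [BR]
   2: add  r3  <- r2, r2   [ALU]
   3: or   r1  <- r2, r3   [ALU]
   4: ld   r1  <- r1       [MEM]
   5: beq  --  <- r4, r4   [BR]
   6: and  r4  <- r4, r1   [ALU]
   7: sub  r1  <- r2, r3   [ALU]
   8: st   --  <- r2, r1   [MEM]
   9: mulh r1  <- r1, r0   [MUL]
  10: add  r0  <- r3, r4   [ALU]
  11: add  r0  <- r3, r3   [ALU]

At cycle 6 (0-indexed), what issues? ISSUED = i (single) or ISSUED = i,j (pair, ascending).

ISSUED = 8,9

  cy0 -> i0 (xor.ALU) RAW r0
  cy1 -> i1,i2 (blt.BR/add.ALU) 2-wide
  cy2 -> i3 (or.ALU) RAW+WAW r1
  cy3 -> i4 (ld.MEM) no-port MEM/BR
  cy4 -> i5,i6 (beq.BR/and.ALU) 2-wide
  cy5 -> i7 (sub.ALU) RAW r1
  cy6 -> i8,i9 (st.MEM/mulh.MUL) 2-wide
  cy7 -> i10 (add.ALU) WAW r0
  cy8 -> i11 (add.ALU) tail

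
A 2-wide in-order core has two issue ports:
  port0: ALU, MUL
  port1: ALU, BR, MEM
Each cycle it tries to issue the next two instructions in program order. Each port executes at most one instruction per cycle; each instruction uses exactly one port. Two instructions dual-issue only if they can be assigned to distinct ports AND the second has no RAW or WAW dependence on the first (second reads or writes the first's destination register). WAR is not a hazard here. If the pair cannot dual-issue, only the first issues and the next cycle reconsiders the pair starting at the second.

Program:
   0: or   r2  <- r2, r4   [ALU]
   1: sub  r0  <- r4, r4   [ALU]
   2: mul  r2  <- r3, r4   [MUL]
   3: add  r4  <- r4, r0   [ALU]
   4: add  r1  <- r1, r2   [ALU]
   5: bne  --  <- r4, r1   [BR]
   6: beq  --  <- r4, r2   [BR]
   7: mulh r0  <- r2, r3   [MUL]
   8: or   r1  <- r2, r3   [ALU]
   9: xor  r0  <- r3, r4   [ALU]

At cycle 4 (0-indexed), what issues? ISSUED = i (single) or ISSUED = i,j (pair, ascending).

#0 head=0: or;sub i0,i1 dual
#1 head=2: mul;add i2,i3 dual
#2 head=4: add i4 RAW r1
#3 head=5: bne i5 no-port BR/BR
#4 head=6: beq;mulh i6,i7 dual
#5 head=8: or;xor i8,i9 dual

ISSUED = 6,7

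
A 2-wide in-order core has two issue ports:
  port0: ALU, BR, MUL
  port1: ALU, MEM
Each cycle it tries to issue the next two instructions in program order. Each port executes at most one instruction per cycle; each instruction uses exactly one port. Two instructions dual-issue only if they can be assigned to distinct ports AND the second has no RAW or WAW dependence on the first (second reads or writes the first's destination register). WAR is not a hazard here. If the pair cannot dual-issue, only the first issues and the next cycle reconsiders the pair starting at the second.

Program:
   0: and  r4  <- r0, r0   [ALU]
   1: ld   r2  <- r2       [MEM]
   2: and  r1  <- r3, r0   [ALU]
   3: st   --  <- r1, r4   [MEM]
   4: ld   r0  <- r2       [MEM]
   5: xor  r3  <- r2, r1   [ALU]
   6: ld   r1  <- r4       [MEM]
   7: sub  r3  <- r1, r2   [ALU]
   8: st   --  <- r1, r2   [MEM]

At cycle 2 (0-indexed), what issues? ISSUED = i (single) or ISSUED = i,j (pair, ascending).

ISSUED = 3

#0 head=0: and.ALU+ld.MEM i0&i1 dual
#1 head=2: and.ALU i2 RAW r1
#2 head=3: st.MEM i3 no-port MEM/MEM
#3 head=4: ld.MEM+xor.ALU i4&i5 dual
#4 head=6: ld.MEM i6 RAW r1
#5 head=7: sub.ALU+st.MEM i7&i8 dual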